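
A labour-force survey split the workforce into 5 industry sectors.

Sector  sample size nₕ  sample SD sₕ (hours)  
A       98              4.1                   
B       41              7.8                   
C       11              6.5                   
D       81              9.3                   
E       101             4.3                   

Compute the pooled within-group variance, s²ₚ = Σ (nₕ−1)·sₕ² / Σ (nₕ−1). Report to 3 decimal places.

40.535

Degrees of freedom: 97 + 40 + 10 + 80 + 100 = 327.
Σ(nₕ−1)sₕ² = 97·16.81 + 40·60.84 + 10·42.25 + 80·86.49 + 100·18.49 = 13254.87.
s²ₚ = 13254.87 / 327 = 40.53477... → 40.535.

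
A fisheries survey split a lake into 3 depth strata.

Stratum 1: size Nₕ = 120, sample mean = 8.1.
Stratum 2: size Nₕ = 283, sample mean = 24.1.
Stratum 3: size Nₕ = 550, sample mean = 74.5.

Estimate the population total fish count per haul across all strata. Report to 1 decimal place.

1: 120·8.1 = 972
2: 283·24.1 = 6820.3
3: 550·74.5 = 40975
τ̂ = Σ Nₕx̄ₕ = 48767.3.

48767.3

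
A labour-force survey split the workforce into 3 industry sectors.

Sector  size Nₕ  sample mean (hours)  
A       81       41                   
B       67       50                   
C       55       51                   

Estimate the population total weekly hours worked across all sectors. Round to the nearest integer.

9476

Estimate total by summing Nₕ·x̄ₕ over strata.
81·41 + 67·50 + 55·51 = 3321 + 3350 + 2805 = 9476.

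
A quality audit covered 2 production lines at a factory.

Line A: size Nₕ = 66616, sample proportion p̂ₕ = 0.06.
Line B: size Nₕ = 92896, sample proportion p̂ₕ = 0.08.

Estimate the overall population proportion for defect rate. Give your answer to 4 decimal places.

N = 66616 + 92896 = 159512.
Overall proportion = Σ (Nₕ/N)·p̂ₕ.
Σ Nₕp̂ₕ = 3996.96 + 7431.68 = 11428.64.
11428.64 / 159512 = 0.071648... → 0.0716.

0.0716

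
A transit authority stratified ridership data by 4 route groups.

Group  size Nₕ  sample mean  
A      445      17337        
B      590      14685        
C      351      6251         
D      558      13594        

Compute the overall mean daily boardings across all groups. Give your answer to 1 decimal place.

x̄_st = (Σ Nₕx̄ₕ) / (Σ Nₕ) = (445·17337 + 590·14685 + 351·6251 + 558·13594) / 1944
= 26158668 / 1944 = 13456.105... → 13456.1.

13456.1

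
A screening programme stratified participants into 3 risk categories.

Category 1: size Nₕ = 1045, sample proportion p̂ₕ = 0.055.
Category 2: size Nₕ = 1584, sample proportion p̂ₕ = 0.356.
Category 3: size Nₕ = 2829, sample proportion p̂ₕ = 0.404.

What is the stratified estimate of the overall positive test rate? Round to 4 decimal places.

Wₕ = Nₕ/N with N = 5458: 0.1915, 0.2902, 0.5183.
p̂_st = 0.1915·0.055 + 0.2902·0.356 + 0.5183·0.404 ≈ 0.323249... → 0.3232.

0.3232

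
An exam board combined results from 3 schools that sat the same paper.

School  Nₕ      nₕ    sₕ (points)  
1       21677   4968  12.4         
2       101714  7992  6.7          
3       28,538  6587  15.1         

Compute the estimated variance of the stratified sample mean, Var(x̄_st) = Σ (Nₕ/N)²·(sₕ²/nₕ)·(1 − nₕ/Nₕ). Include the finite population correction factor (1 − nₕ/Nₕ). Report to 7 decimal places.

0.0037448

N = 151929; Wₕ = Nₕ/N.
school 1: (21677/151929)²·12.4²/4968·(1 − 4968/21677) = 0.0004856575
school 2: (101714/151929)²·6.7²/7992·(1 − 7992/101714) = 0.0023197173
school 3: (28538/151929)²·15.1²/6587·(1 − 6587/28538) = 0.0009394263
Sum = 0.0037448010 → 0.0037448.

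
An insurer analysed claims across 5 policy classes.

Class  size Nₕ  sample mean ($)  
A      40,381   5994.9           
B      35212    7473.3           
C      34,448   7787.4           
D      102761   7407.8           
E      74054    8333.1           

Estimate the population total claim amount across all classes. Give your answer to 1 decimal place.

A: 40381·5994.9 = 242080056.9
B: 35212·7473.3 = 263149839.6
C: 34448·7787.4 = 268260355.2
D: 102761·7407.8 = 761232935.8
E: 74054·8333.1 = 617099387.4
τ̂ = Σ Nₕx̄ₕ = 2151822574.9.

2151822574.9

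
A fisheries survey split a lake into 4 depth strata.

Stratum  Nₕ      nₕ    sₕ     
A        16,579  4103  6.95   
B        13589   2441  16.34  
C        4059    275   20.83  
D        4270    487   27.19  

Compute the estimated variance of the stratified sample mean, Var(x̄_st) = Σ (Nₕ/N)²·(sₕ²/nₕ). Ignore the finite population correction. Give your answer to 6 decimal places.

N = 38497; Wₕ = Nₕ/N.
stratum A: (16579/38497)²·6.95²/4103 = 0.002183388
stratum B: (13589/38497)²·16.34²/2441 = 0.013628798
stratum C: (4059/38497)²·20.83²/275 = 0.017540024
stratum D: (4270/38497)²·27.19²/487 = 0.018676325
Sum = 0.052028535 → 0.052029.

0.052029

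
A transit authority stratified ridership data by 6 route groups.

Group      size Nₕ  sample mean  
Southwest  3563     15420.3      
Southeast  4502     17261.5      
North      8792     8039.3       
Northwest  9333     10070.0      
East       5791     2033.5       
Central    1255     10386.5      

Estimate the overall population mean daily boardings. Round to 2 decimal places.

9692.19

x̄_st = (Σ Nₕx̄ₕ) / (Σ Nₕ) = (3563·15420.3 + 4502·17261.5 + 8792·8039.3 + 9333·10070.0 + 5791·2033.5 + 1255·10386.5) / 33236
= 322129693.5 / 33236 = 9692.1920... → 9692.19.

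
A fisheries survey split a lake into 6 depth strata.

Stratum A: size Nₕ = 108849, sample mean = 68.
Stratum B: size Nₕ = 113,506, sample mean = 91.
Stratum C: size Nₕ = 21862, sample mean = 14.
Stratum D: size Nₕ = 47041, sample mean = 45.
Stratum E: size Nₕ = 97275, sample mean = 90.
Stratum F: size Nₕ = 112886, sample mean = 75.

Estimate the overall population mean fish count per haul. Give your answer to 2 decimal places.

74.54

N = 501419; weights Wₕ = Nₕ/N = (0.2171, 0.2264, 0.0436, 0.0938, 0.1940, 0.2251).
x̄_st = Σ Wₕ·x̄ₕ = 0.2171·68 + 0.2264·91 + 0.0436·14 + 0.0938·45 + 0.1940·90 + 0.2251·75 ≈ 74.5382...
→ 74.54.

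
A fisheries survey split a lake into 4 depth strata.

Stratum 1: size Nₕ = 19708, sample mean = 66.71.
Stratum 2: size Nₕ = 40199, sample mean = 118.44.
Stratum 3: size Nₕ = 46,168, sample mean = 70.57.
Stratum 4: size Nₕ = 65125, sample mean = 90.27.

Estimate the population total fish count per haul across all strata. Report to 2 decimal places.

Population total = Σ Nₕ·x̄ₕ (each stratum's size times its mean).
19708·66.71 + 40199·118.44 + 46168·70.57 + 65125·90.27 = 1314720.68 + 4761169.56 + 3258075.76 + 5878833.75 = 15212799.75.

15212799.75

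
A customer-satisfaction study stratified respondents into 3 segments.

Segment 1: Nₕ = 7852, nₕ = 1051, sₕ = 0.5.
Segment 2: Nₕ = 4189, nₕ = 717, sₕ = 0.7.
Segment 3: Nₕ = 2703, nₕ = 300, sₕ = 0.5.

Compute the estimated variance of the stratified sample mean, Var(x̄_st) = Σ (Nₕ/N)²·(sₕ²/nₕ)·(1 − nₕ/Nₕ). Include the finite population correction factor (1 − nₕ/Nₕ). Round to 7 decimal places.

0.0001291

N = 14744; Wₕ = Nₕ/N.
segment 1: (7852/14744)²·0.5²/1051·(1 − 1051/7852) = 0.0000584332
segment 2: (4189/14744)²·0.7²/717·(1 − 717/4189) = 0.0000457232
segment 3: (2703/14744)²·0.5²/300·(1 − 300/2703) = 0.0000248993
Sum = 0.0001290557 → 0.0001291.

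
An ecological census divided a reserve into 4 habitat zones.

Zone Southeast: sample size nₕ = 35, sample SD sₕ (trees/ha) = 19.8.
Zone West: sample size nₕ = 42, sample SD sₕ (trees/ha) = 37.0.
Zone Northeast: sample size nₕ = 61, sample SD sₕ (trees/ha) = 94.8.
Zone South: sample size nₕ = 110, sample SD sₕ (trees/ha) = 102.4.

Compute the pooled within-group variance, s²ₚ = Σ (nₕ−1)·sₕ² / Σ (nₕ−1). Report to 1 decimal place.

7178.8

Degrees of freedom: 34 + 41 + 60 + 109 = 244.
Σ(nₕ−1)sₕ² = 34·392.04 + 41·1369 + 60·8987.04 + 109·10485.76 = 1751628.6.
s²ₚ = 1751628.6 / 244 = 7178.806... → 7178.8.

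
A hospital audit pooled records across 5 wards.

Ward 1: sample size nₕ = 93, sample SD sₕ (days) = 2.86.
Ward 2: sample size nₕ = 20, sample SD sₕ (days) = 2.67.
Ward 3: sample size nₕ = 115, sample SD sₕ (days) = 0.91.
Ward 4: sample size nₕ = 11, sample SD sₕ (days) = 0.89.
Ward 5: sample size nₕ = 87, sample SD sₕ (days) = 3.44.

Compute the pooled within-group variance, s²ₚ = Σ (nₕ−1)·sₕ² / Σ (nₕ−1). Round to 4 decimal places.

Degrees of freedom: 92 + 19 + 114 + 10 + 86 = 321.
Σ(nₕ−1)sₕ² = 92·8.1796 + 19·7.1289 + 114·0.8281 + 10·0.7921 + 86·11.8336 = 2007.9863.
s²ₚ = 2007.9863 / 321 = 6.255409... → 6.2554.

6.2554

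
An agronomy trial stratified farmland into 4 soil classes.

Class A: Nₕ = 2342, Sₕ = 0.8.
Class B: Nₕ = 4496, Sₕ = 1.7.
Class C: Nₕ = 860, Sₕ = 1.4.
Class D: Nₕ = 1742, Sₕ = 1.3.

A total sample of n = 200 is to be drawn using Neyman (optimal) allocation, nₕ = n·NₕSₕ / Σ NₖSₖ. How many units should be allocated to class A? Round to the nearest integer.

Σ NₕSₕ = 2342·0.8 + 4496·1.7 + 860·1.4 + 1742·1.3 = 12985.4.
Share for A: 1873.6/12985.4 = 0.14429.
n_A = 200 × 0.14429 = 28.857... → 29.

29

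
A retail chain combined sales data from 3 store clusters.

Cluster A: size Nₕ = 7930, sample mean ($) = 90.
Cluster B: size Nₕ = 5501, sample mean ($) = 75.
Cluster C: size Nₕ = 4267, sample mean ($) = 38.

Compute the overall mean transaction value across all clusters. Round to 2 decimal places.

72.80

N = 7930 + 5501 + 4267 = 17698.
The stratified mean weights each stratum mean by its population share Nₕ/N.
Σ Nₕx̄ₕ = 7930·90 + 5501·75 + 4267·38 = 713700 + 412575 + 162146 = 1288421.
Divide by N: 1288421 / 17698 = 72.8004... → 72.80.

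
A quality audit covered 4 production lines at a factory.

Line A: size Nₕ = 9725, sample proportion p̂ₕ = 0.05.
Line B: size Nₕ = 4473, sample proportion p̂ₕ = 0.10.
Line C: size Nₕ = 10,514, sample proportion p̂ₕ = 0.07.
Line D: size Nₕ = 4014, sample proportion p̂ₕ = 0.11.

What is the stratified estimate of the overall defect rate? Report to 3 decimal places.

0.073

Wₕ = Nₕ/N with N = 28726: 0.3385, 0.1557, 0.3660, 0.1397.
p̂_st = 0.3385·0.05 + 0.1557·0.10 + 0.3660·0.07 + 0.1397·0.11 ≈ 0.07349... → 0.073.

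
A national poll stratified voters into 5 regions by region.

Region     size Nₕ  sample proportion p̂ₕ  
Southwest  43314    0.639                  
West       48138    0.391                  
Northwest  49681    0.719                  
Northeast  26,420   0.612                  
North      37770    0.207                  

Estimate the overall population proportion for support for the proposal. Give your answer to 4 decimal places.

0.5173

Wₕ = Nₕ/N with N = 205323: 0.2110, 0.2345, 0.2420, 0.1287, 0.1840.
p̂_st = 0.2110·0.639 + 0.2345·0.391 + 0.2420·0.719 + 0.1287·0.612 + 0.1840·0.207 ≈ 0.517271... → 0.5173.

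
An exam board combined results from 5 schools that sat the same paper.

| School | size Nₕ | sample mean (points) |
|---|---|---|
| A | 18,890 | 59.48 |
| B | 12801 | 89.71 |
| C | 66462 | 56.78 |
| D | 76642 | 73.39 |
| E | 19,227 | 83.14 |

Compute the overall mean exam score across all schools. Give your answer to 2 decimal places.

68.39

N = 194022; weights Wₕ = Nₕ/N = (0.0974, 0.0660, 0.3425, 0.3950, 0.0991).
x̄_st = Σ Wₕ·x̄ₕ = 0.0974·59.48 + 0.0660·89.71 + 0.3425·56.78 + 0.3950·73.39 + 0.0991·83.14 ≈ 68.3889...
→ 68.39.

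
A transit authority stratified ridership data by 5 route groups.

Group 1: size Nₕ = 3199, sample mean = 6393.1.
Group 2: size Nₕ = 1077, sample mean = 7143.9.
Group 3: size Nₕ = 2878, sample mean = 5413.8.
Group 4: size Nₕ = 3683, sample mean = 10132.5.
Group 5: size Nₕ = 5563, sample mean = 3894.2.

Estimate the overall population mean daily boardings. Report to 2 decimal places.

N = 16400; weights Wₕ = Nₕ/N = (0.1951, 0.0657, 0.1755, 0.2246, 0.3392).
x̄_st = Σ Wₕ·x̄ₕ = 0.1951·6393.1 + 0.0657·7143.9 + 0.1755·5413.8 + 0.2246·10132.5 + 0.3392·3894.2 ≈ 6262.6741...
→ 6262.67.

6262.67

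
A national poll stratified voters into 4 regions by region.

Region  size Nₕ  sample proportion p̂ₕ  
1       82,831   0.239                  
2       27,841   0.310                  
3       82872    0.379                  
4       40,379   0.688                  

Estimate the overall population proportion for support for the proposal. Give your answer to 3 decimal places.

N = 82831 + 27841 + 82872 + 40379 = 233923.
Overall proportion = Σ (Nₕ/N)·p̂ₕ.
Σ Nₕp̂ₕ = 19796.609 + 8630.71 + 31408.488 + 27780.752 = 87616.559.
87616.559 / 233923 = 0.37455... → 0.375.

0.375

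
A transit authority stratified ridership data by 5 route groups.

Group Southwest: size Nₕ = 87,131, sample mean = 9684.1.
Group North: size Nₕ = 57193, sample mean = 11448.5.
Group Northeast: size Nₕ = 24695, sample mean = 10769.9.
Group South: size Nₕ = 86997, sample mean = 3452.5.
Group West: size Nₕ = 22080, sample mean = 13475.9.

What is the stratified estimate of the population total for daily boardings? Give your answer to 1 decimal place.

2362427072.6

Population total = Σ Nₕ·x̄ₕ (each stratum's size times its mean).
87131·9684.1 + 57193·11448.5 + 24695·10769.9 + 86997·3452.5 + 22080·13475.9 = 843785317.1 + 654774060.5 + 265962680.5 + 300357142.5 + 297547872 = 2362427072.6.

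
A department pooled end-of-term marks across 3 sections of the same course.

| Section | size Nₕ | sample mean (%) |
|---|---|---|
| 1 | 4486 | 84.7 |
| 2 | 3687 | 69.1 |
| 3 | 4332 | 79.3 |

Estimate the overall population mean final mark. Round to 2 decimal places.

x̄_st = (Σ Nₕx̄ₕ) / (Σ Nₕ) = (4486·84.7 + 3687·69.1 + 4332·79.3) / 12505
= 978263.5 / 12505 = 78.2298... → 78.23.

78.23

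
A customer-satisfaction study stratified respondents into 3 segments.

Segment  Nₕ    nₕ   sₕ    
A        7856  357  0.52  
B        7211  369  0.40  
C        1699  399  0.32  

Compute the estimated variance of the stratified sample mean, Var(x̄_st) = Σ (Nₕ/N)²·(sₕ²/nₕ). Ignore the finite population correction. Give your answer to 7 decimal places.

N = 16766. Term for each stratum: Wₕ²sₕ²/nₕ.
Var(x̄_st) = 0.0001662963 + 0.0000802095 + 0.0000026355 = 0.0002491412 → 0.0002491.

0.0002491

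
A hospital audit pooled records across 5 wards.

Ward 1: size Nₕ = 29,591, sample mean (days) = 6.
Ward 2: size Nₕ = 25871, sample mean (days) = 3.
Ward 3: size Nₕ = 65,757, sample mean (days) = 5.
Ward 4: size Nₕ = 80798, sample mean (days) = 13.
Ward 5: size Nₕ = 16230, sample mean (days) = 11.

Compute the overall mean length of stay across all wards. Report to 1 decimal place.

8.3

N = 29591 + 25871 + 65757 + 80798 + 16230 = 218247.
Weight each subgroup mean by Nₕ/N and sum.
Σ Nₕx̄ₕ = 29591·6 + 25871·3 + 65757·5 + 80798·13 + 16230·11 = 177546 + 77613 + 328785 + 1050374 + 178530 = 1812848.
Divide by N: 1812848 / 218247 = 8.306... → 8.3.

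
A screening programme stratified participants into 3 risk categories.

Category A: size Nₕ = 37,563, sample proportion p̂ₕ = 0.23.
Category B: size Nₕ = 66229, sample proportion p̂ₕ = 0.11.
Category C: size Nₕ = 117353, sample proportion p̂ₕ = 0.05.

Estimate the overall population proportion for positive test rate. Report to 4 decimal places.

0.0985

Wₕ = Nₕ/N with N = 221145: 0.1699, 0.2995, 0.5307.
p̂_st = 0.1699·0.23 + 0.2995·0.11 + 0.5307·0.05 ≈ 0.098543... → 0.0985.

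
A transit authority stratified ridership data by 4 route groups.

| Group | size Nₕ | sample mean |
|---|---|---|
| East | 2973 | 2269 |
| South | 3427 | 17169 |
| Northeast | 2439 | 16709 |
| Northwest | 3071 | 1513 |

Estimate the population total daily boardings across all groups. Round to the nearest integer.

110983574

Population total = Σ Nₕ·x̄ₕ (each stratum's size times its mean).
2973·2269 + 3427·17169 + 2439·16709 + 3071·1513 = 6745737 + 58838163 + 40753251 + 4646423 = 110983574.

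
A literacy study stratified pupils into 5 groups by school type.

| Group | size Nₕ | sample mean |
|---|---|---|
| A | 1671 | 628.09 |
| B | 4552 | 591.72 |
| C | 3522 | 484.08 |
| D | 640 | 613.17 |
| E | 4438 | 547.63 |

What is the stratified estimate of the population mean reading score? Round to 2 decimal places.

x̄_st = (Σ Nₕx̄ₕ) / (Σ Nₕ) = (1671·628.09 + 4552·591.72 + 3522·484.08 + 640·613.17 + 4438·547.63) / 14823
= 8270788.33 / 14823 = 557.9699... → 557.97.

557.97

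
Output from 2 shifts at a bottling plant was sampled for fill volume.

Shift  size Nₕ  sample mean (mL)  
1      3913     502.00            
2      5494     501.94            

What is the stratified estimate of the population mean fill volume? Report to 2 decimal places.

N = 3913 + 5494 = 9407.
Weight each subgroup mean by Nₕ/N and sum.
Σ Nₕx̄ₕ = 3913·502.00 + 5494·501.94 = 1964326 + 2757658.36 = 4721984.36.
Divide by N: 4721984.36 / 9407 = 501.9650... → 501.96.

501.96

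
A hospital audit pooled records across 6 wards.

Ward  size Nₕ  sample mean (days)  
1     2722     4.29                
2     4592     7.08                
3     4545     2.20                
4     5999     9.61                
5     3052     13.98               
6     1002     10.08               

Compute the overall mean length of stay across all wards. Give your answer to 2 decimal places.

7.51

N = 2722 + 4592 + 4545 + 5999 + 3052 + 1002 = 21912.
Weight each subgroup mean by Nₕ/N and sum.
Σ Nₕx̄ₕ = 2722·4.29 + 4592·7.08 + 4545·2.20 + 5999·9.61 + 3052·13.98 + 1002·10.08 = 11677.38 + 32511.36 + 9999 + 57650.39 + 42666.96 + 10100.16 = 164605.25.
Divide by N: 164605.25 / 21912 = 7.5121... → 7.51.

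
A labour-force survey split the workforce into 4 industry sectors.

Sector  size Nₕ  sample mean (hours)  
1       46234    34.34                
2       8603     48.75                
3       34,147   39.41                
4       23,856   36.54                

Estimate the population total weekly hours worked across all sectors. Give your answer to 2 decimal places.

1: 46234·34.34 = 1587675.56
2: 8603·48.75 = 419396.25
3: 34147·39.41 = 1345733.27
4: 23856·36.54 = 871698.24
τ̂ = Σ Nₕx̄ₕ = 4224503.32.

4224503.32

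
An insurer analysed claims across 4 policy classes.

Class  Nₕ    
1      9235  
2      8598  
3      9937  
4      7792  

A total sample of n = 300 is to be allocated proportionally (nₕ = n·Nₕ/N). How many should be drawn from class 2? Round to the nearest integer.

73

Share of class 2 = 8598/35562 = 0.24177.
Allocate 300 × 0.24177 = 72.532... → 73.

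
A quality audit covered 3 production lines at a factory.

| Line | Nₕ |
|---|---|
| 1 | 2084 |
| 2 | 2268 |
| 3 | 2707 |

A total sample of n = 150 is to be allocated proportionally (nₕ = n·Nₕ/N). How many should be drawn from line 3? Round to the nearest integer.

58

N = 2084 + 2268 + 2707 = 7059.
n_3 = 150·2707/7059 = 57.522... → 58.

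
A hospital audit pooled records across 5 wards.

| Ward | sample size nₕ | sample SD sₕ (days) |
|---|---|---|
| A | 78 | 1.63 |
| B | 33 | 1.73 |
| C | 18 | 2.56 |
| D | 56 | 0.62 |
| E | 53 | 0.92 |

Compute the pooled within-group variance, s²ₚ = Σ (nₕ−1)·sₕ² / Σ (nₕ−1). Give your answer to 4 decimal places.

2.0469

A: (78−1)·1.63² = 77·2.6569 = 204.5813
B: (33−1)·1.73² = 32·2.9929 = 95.7728
C: (18−1)·2.56² = 17·6.5536 = 111.4112
D: (56−1)·0.62² = 55·0.3844 = 21.142
E: (53−1)·0.92² = 52·0.8464 = 44.0128
Numerator = 476.9201; denominator = Σ(nₕ−1) = 233.
s²ₚ = 476.9201/233 = 2.046867... → 2.0469.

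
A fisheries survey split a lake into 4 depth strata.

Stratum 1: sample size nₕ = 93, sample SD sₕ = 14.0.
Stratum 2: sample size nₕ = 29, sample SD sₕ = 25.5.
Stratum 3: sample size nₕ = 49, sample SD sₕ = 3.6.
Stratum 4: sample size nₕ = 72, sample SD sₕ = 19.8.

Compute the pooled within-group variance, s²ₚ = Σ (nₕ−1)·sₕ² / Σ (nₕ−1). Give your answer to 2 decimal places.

270.69

Degrees of freedom: 92 + 28 + 48 + 71 = 239.
Σ(nₕ−1)sₕ² = 92·196 + 28·650.25 + 48·12.96 + 71·392.04 = 64695.92.
s²ₚ = 64695.92 / 239 = 270.6942... → 270.69.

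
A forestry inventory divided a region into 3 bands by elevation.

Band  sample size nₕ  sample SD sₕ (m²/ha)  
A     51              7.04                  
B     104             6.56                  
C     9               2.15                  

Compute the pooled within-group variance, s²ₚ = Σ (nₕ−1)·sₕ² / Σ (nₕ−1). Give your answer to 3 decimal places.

Degrees of freedom: 50 + 103 + 8 = 161.
Σ(nₕ−1)sₕ² = 50·49.5616 + 103·43.0336 + 8·4.6225 = 6947.5208.
s²ₚ = 6947.5208 / 161 = 43.15230... → 43.152.

43.152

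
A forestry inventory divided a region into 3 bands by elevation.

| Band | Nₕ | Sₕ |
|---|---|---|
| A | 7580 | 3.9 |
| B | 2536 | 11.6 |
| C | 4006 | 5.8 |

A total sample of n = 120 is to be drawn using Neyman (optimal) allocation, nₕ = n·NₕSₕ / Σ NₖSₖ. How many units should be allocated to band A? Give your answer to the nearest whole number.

43

Σ NₕSₕ = 7580·3.9 + 2536·11.6 + 4006·5.8 = 82214.4.
Share for A: 29562/82214.4 = 0.35957.
n_A = 120 × 0.35957 = 43.149... → 43.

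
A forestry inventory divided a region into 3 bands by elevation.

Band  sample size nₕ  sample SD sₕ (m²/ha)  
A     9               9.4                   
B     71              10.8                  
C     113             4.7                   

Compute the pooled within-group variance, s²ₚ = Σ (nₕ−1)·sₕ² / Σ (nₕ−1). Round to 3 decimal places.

59.715

A: (9−1)·9.4² = 8·88.36 = 706.88
B: (71−1)·10.8² = 70·116.64 = 8164.8
C: (113−1)·4.7² = 112·22.09 = 2474.08
Numerator = 11345.76; denominator = Σ(nₕ−1) = 190.
s²ₚ = 11345.76/190 = 59.71453... → 59.715.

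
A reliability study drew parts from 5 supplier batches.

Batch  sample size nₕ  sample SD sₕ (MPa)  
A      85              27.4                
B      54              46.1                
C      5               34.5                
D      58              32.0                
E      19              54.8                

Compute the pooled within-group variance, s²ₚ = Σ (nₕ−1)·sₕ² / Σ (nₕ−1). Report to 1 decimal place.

1355.9

A: (85−1)·27.4² = 84·750.76 = 63063.84
B: (54−1)·46.1² = 53·2125.21 = 112636.13
C: (5−1)·34.5² = 4·1190.25 = 4761
D: (58−1)·32.0² = 57·1024 = 58368
E: (19−1)·54.8² = 18·3003.04 = 54054.72
Numerator = 292883.69; denominator = Σ(nₕ−1) = 216.
s²ₚ = 292883.69/216 = 1355.943... → 1355.9.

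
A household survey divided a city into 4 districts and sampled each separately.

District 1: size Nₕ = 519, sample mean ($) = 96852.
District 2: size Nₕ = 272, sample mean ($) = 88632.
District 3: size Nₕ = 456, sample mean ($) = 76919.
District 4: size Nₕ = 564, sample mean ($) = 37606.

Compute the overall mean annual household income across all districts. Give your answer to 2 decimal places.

72147.40

N = 519 + 272 + 456 + 564 = 1811.
Weight each subgroup mean by Nₕ/N and sum.
Σ Nₕx̄ₕ = 519·96852 + 272·88632 + 456·76919 + 564·37606 = 50266188 + 24107904 + 35075064 + 21209784 = 130658940.
Divide by N: 130658940 / 1811 = 72147.3992... → 72147.40.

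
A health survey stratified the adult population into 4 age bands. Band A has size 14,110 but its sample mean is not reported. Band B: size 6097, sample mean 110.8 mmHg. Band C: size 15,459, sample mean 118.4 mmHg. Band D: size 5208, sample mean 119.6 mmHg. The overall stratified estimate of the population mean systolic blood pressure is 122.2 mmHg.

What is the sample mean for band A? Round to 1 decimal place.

Σ Nₕx̄ₕ = N·μ, so 14110·x̄_A = 40874·122.2 − (6097·110.8 + 15459·118.4 + 5208·119.6).
= 4994802.8 − 3128770 = 1866032.8.
x̄_A = 1866032.8 / 14110 = 132.249... → 132.2.

132.2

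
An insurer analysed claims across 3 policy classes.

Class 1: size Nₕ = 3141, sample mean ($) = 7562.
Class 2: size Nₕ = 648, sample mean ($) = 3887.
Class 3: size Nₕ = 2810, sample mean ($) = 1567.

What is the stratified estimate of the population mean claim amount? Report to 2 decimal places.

4648.32

N = 3141 + 648 + 2810 = 6599.
Weight each subgroup mean by Nₕ/N and sum.
Σ Nₕx̄ₕ = 3141·7562 + 648·3887 + 2810·1567 = 23752242 + 2518776 + 4403270 = 30674288.
Divide by N: 30674288 / 6599 = 4648.3237... → 4648.32.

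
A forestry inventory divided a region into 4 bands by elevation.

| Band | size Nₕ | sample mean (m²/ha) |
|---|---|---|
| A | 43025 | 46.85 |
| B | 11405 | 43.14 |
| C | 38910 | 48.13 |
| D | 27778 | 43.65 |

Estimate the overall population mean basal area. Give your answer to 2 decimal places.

x̄_st = (Σ Nₕx̄ₕ) / (Σ Nₕ) = (43025·46.85 + 11405·43.14 + 38910·48.13 + 27778·43.65) / 121118
= 5592980.95 / 121118 = 46.1780... → 46.18.

46.18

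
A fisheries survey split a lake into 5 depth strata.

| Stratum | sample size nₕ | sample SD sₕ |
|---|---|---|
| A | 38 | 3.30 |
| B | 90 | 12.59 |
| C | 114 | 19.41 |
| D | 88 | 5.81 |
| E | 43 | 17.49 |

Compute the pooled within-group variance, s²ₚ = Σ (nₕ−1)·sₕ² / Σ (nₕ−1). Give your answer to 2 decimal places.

198.01

A: (38−1)·3.30² = 37·10.89 = 402.93
B: (90−1)·12.59² = 89·158.5081 = 14107.2209
C: (114−1)·19.41² = 113·376.7481 = 42572.5353
D: (88−1)·5.81² = 87·33.7561 = 2936.7807
E: (43−1)·17.49² = 42·305.9001 = 12847.8042
Numerator = 72867.2711; denominator = Σ(nₕ−1) = 368.
s²ₚ = 72867.2711/368 = 198.0089... → 198.01.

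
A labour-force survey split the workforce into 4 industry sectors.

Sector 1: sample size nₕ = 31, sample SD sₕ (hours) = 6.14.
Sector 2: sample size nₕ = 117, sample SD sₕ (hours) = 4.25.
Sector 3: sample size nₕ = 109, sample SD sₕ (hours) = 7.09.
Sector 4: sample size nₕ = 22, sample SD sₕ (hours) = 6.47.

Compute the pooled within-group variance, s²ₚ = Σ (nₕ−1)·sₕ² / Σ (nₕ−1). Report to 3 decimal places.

34.670

1: (31−1)·6.14² = 30·37.6996 = 1130.988
2: (117−1)·4.25² = 116·18.0625 = 2095.25
3: (109−1)·7.09² = 108·50.2681 = 5428.9548
4: (22−1)·6.47² = 21·41.8609 = 879.0789
Numerator = 9534.2717; denominator = Σ(nₕ−1) = 275.
s²ₚ = 9534.2717/275 = 34.67008... → 34.670.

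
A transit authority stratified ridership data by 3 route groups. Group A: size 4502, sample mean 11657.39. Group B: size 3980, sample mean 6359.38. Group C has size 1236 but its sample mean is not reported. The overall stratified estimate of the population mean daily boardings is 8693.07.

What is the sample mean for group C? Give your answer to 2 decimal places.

5410.48

Σ Nₕx̄ₕ = N·μ, so 1236·x̄_C = 9718·8693.07 − (4502·11657.39 + 3980·6359.38).
= 84479254.26 − 77791902.18 = 6687352.08.
x̄_C = 6687352.08 / 1236 = 5410.4790... → 5410.48.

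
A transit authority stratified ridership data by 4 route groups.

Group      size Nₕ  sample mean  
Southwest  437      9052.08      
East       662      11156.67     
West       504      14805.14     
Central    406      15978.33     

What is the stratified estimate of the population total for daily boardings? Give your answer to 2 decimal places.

Southwest: 437·9052.08 = 3955758.96
East: 662·11156.67 = 7385715.54
West: 504·14805.14 = 7461790.56
Central: 406·15978.33 = 6487201.98
τ̂ = Σ Nₕx̄ₕ = 25290467.04.

25290467.04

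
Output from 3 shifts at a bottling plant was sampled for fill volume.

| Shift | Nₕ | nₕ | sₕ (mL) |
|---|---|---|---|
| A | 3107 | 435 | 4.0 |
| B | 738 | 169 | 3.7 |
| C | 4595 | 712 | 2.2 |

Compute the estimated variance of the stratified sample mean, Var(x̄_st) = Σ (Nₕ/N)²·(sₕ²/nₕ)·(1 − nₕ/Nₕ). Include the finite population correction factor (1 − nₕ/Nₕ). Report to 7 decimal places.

N = 8440; Wₕ = Nₕ/N.
shift A: (3107/8440)²·4.0²/435·(1 − 435/3107) = 0.0042867044
shift B: (738/8440)²·3.7²/169·(1 − 169/738) = 0.0004775298
shift C: (4595/8440)²·2.2²/712·(1 − 712/4595) = 0.0017026814
Sum = 0.0064669156 → 0.0064669.

0.0064669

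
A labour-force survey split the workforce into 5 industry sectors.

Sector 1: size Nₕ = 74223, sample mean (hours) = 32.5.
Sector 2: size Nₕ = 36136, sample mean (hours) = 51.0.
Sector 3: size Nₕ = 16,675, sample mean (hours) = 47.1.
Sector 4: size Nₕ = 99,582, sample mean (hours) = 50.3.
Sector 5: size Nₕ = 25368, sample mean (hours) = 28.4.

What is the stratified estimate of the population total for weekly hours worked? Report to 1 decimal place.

1: 74223·32.5 = 2412247.5
2: 36136·51.0 = 1842936
3: 16675·47.1 = 785392.5
4: 99582·50.3 = 5008974.6
5: 25368·28.4 = 720451.2
τ̂ = Σ Nₕx̄ₕ = 10770001.8.

10770001.8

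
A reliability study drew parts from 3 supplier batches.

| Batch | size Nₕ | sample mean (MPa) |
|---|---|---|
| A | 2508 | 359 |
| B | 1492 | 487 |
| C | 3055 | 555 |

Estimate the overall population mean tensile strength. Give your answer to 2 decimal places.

470.94

N = 7055; weights Wₕ = Nₕ/N = (0.3555, 0.2115, 0.4330).
x̄_st = Σ Wₕ·x̄ₕ = 0.3555·359 + 0.2115·487 + 0.4330·555 ≈ 470.9427...
→ 470.94.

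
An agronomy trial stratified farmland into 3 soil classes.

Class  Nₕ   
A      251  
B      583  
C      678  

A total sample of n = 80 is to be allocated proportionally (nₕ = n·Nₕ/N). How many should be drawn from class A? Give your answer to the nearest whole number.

Share of class A = 251/1512 = 0.16601.
Allocate 80 × 0.16601 = 13.280... → 13.

13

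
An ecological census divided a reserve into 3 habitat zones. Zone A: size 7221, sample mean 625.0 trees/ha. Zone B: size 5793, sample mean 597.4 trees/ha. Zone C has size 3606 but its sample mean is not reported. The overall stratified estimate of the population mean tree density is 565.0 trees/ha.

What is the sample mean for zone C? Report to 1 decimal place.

N = 7221 + 5793 + 3606 = 16620.
Overall total = μ·N = 565.0·16620 = 9390300.
Subtract the known strata: 7221·625.0 + 5793·597.4 = 7973863.2.
Remaining total for zone C: 9390300 − 7973863.2 = 1416436.8.
Divide by its size: 1416436.8 / 3606 = 392.8 → 392.8.

392.8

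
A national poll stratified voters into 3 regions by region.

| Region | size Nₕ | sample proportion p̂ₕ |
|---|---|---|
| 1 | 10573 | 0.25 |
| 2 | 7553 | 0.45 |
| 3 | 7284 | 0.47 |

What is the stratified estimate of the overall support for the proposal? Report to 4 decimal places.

0.3725

Wₕ = Nₕ/N with N = 25410: 0.4161, 0.2972, 0.2867.
p̂_st = 0.4161·0.25 + 0.2972·0.45 + 0.2867·0.47 ≈ 0.372514... → 0.3725.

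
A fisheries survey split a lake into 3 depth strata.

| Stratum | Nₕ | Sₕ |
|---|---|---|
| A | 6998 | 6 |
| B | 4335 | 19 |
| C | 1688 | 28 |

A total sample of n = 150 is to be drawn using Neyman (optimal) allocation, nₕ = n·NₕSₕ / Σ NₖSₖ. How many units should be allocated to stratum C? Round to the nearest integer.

Σ NₕSₕ = 6998·6 + 4335·19 + 1688·28 = 171617.
Share for C: 47264/171617 = 0.27540.
n_C = 150 × 0.27540 = 41.311... → 41.

41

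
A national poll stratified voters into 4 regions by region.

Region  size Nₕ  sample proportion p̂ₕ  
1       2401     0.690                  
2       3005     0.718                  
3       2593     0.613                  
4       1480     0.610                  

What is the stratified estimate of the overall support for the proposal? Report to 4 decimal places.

0.6653

Wₕ = Nₕ/N with N = 9479: 0.2533, 0.3170, 0.2736, 0.1561.
p̂_st = 0.2533·0.690 + 0.3170·0.718 + 0.2736·0.613 + 0.1561·0.610 ≈ 0.665322... → 0.6653.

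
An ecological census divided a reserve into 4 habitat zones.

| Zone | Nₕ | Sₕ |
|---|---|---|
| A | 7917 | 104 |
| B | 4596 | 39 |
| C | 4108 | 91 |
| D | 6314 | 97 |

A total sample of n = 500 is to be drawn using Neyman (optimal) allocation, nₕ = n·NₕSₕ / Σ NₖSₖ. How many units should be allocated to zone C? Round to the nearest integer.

94

Σ NₕSₕ = 7917·104 + 4596·39 + 4108·91 + 6314·97 = 1988898.
Share for C: 373828/1988898 = 0.18796.
n_C = 500 × 0.18796 = 93.979... → 94.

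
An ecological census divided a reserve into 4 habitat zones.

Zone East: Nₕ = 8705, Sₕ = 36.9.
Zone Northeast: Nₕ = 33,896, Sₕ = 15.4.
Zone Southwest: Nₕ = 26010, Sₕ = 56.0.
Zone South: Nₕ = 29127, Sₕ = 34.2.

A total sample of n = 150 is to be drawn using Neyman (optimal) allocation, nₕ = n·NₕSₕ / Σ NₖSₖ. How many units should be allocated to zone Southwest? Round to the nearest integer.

Σ NₕSₕ = 8705·36.9 + 33896·15.4 + 26010·56.0 + 29127·34.2 = 3295916.3.
Share for Southwest: 1456560/3295916.3 = 0.44193.
n_Southwest = 150 × 0.44193 = 66.289... → 66.

66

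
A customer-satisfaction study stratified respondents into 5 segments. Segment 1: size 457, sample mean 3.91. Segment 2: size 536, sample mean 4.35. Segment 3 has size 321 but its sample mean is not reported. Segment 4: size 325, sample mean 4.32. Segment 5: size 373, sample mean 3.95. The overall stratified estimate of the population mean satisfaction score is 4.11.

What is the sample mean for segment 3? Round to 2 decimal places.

3.97

N = 457 + 536 + 321 + 325 + 373 = 2012.
Overall total = μ·N = 4.11·2012 = 8269.32.
Subtract the known strata: 457·3.91 + 536·4.35 + 325·4.32 + 373·3.95 = 6995.82.
Remaining total for segment 3: 8269.32 − 6995.82 = 1273.5.
Divide by its size: 1273.5 / 321 = 3.9673... → 3.97.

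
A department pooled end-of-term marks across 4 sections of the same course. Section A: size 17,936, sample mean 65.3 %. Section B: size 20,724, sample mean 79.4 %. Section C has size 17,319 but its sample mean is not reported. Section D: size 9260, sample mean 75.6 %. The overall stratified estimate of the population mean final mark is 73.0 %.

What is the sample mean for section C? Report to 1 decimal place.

71.9

N = 17936 + 20724 + 17319 + 9260 = 65239.
Overall total = μ·N = 73.0·65239 = 4762447.
Subtract the known strata: 17936·65.3 + 20724·79.4 + 9260·75.6 = 3516762.4.
Remaining total for section C: 4762447 − 3516762.4 = 1245684.6.
Divide by its size: 1245684.6 / 17319 = 71.926... → 71.9.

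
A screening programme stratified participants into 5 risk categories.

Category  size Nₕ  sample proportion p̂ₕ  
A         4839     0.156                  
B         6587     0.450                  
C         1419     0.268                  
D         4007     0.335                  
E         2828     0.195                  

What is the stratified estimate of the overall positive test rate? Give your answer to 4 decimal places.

0.3045

N = 4839 + 6587 + 1419 + 4007 + 2828 = 19680.
Overall proportion = Σ (Nₕ/N)·p̂ₕ.
Σ Nₕp̂ₕ = 754.884 + 2964.15 + 380.292 + 1342.345 + 551.46 = 5993.131.
5993.131 / 19680 = 0.304529... → 0.3045.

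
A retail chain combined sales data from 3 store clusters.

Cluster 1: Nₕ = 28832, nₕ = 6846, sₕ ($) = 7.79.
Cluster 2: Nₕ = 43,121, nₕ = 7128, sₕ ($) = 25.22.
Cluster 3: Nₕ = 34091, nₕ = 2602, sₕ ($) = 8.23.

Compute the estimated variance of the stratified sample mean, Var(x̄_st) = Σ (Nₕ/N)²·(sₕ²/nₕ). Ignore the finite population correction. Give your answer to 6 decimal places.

N = 106044; Wₕ = Nₕ/N.
cluster 1: (28832/106044)²·7.79²/6846 = 0.000655263
cluster 2: (43121/106044)²·25.22²/7128 = 0.014754616
cluster 3: (34091/106044)²·8.23²/2602 = 0.002690293
Sum = 0.018100172 → 0.018100.

0.018100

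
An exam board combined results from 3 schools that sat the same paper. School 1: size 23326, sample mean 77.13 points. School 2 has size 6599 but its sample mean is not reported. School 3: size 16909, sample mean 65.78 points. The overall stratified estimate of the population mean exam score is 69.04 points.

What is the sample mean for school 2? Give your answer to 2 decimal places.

Σ Nₕx̄ₕ = N·μ, so 6599·x̄_2 = 46834·69.04 − (23326·77.13 + 16909·65.78).
= 3233419.36 − 2911408.4 = 322010.96.
x̄_2 = 322010.96 / 6599 = 48.7969... → 48.80.

48.80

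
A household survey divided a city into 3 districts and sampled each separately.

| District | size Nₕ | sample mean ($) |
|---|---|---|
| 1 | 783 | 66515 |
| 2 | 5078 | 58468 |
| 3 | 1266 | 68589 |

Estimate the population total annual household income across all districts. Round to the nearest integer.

Population total = Σ Nₕ·x̄ₕ (each stratum's size times its mean).
783·66515 + 5078·58468 + 1266·68589 = 52081245 + 296900504 + 86833674 = 435815423.

435815423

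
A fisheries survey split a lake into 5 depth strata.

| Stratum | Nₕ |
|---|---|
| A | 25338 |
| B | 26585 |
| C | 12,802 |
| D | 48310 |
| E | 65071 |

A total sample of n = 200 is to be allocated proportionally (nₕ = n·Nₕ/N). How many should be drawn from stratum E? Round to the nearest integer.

73

N = 25338 + 26585 + 12802 + 48310 + 65071 = 178106.
n_E = 200·65071/178106 = 73.070... → 73.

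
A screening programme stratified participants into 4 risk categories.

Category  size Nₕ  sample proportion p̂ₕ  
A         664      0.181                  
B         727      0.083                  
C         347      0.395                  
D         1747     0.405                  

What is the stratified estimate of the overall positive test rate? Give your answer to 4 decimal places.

0.2942

Wₕ = Nₕ/N with N = 3485: 0.1905, 0.2086, 0.0996, 0.5013.
p̂_st = 0.1905·0.181 + 0.2086·0.083 + 0.0996·0.395 + 0.5013·0.405 ≈ 0.294154... → 0.2942.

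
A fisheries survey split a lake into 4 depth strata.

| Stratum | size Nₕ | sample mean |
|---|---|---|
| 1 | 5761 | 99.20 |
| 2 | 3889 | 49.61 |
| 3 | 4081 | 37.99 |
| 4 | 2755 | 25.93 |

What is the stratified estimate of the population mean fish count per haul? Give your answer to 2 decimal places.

N = 16486; weights Wₕ = Nₕ/N = (0.3494, 0.2359, 0.2475, 0.1671).
x̄_st = Σ Wₕ·x̄ₕ = 0.3494·99.20 + 0.2359·49.61 + 0.2475·37.99 + 0.1671·25.93 ≈ 60.1055...
→ 60.11.

60.11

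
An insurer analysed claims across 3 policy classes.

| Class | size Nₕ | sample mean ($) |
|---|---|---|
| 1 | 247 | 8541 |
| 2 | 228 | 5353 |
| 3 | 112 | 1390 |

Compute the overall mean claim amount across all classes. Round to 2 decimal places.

x̄_st = (Σ Nₕx̄ₕ) / (Σ Nₕ) = (247·8541 + 228·5353 + 112·1390) / 587
= 3485791 / 587 = 5938.3152... → 5938.32.

5938.32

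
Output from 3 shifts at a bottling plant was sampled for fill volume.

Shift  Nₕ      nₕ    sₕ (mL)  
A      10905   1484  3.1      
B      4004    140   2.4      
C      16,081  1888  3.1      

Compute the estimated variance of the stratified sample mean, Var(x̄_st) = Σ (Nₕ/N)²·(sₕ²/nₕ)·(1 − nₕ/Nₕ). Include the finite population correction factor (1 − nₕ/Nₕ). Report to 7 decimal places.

0.0025652

N = 30990; Wₕ = Nₕ/N.
shift A: (10905/30990)²·3.1²/1484·(1 − 1484/10905) = 0.0006927380
shift B: (4004/30990)²·2.4²/140·(1 − 140/4004) = 0.0006628000
shift C: (16081/30990)²·3.1²/1888·(1 − 1888/16081) = 0.0012096661
Sum = 0.0025652040 → 0.0025652.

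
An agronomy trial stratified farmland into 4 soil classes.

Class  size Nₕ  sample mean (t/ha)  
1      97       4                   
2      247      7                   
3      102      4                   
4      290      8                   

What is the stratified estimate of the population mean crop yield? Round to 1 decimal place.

6.6

x̄_st = (Σ Nₕx̄ₕ) / (Σ Nₕ) = (97·4 + 247·7 + 102·4 + 290·8) / 736
= 4845 / 736 = 6.583... → 6.6.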